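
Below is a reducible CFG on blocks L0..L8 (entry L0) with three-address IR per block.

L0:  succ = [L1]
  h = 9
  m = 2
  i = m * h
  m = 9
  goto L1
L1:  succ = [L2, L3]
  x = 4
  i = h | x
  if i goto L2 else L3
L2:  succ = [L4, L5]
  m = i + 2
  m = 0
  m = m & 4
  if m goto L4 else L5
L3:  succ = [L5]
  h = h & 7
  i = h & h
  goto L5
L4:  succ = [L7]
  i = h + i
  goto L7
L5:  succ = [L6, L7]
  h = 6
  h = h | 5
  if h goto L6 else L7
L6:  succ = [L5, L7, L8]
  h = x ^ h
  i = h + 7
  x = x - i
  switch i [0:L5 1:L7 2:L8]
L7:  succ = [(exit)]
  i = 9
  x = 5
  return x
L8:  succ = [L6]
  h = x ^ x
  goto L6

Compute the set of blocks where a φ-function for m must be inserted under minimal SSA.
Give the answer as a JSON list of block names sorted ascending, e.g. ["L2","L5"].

Answer: ["L5", "L7"]

Derivation:
idom tree: L1←L0 L2←L1 L3←L1 L4←L2 L5←L1 L6←L5 L7←L1 L8←L6
Dom at joins:
  L5: preds {L2,L3,L6}: {L0,L1,L2} ∩ {L0,L1,L3} ∩ {L0,L1,L5,L6} = {L0,L1}; idom=L1
  L6: preds {L5,L8}: {L0,L1,L5} ∩ {L0,L1,L5,L6,L8} = {L0,L1,L5}; idom=L5
  L7: preds {L4,L5,L6}: {L0,L1,L2,L4} ∩ {L0,L1,L5} ∩ {L0,L1,L5,L6} = {L0,L1}; idom=L1

Frontier:
  join L5 pred L2: L2 stop@L1
  join L5 pred L3: L3 stop@L1
  join L5 pred L6: L6→L5 stop@L1
  join L6 pred L5: · stop@L5
  join L6 pred L8: L8→L6 stop@L5
  join L7 pred L4: L4→L2 stop@L1
  join L7 pred L5: L5 stop@L1
  join L7 pred L6: L6→L5 stop@L1
  L0: DF=∅
  L1: DF=∅
  L2: DF={L5,L7}
  L3: DF={L5}
  L4: DF={L7}
  L5: DF={L5,L7}
  L6: DF={L5,L6,L7}
  L7: DF=∅
  L8: DF={L6}

φ for m: defs {L0,L2}
  DF⁺ = {L5,L7}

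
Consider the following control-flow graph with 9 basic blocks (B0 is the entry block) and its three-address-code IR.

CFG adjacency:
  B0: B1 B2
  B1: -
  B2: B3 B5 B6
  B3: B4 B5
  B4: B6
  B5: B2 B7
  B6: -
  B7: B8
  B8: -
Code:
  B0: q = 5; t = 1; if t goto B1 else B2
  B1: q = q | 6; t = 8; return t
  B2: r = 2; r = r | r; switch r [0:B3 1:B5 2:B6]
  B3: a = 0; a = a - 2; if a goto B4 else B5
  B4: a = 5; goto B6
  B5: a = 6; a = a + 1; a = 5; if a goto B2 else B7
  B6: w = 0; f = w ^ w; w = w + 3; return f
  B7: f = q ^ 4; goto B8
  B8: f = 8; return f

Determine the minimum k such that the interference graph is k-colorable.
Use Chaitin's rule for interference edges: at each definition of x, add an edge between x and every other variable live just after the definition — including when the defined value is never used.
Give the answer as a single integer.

Answer: 2

Working:
Block summaries:
  B0 def {q,t} use ∅
  B1 def {q,t} use {q}
  B2 def {r} use ∅
  B3 def {a} use ∅
  B4 def {a} use ∅
  B5 def {a} use ∅
  B6 def {f,w} use ∅
  B7 def {f} use {q}
  B8 def {f} use ∅

Backward fixpoint:
  live B0: ∅→{q}
  live B1: {q}→∅
  live B2: {q}→{q}
  live B3: {q}→{q}
  live B4: ∅→∅
  live B5: {q}→{q}
  live B6: ∅→∅
  live B7: {q}→∅
  live B8: ∅→∅

Interfere edges:
  a — {q}
  f — {w}
  q — {a,r,t}
  r — {q}
  t — {q}
  w — {f}

Chromatic number:
  clique {a,q} ⇒ need ≥ 2
  assign a→c1 f→c0 q→c0 r→c1 t→c1 w→c1 — no edge inside a register ⇒ χ ≤ 2
  χ = 2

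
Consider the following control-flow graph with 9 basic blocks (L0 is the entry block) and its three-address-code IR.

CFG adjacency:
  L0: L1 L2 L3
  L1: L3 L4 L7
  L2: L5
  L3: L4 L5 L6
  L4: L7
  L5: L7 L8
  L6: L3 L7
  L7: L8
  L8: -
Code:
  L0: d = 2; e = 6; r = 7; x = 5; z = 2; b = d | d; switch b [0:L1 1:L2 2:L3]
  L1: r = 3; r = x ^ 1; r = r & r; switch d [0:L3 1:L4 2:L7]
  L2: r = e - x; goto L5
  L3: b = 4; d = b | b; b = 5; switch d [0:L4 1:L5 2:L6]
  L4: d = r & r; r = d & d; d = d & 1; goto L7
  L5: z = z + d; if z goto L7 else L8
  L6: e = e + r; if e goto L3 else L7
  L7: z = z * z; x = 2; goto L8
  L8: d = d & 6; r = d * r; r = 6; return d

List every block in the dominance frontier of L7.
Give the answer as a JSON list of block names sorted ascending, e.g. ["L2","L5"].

idom tree: L1←L0 L2←L0 L3←L0 L4←L0 L5←L0 L6←L3 L7←L0 L8←L0
Join-block Dom:
  L3: preds {L0,L1,L6}: {L0} ∩ {L0,L1} ∩ {L0,L3,L6} = {L0}; idom=L0
  L4: preds {L1,L3}: {L0,L1} ∩ {L0,L3} = {L0}; idom=L0
  L5: preds {L2,L3}: {L0,L2} ∩ {L0,L3} = {L0}; idom=L0
  L7: preds {L1,L4,L5,L6}: {L0,L1} ∩ {L0,L4} ∩ {L0,L5} ∩ {L0,L3,L6} = {L0}; idom=L0
  L8: preds {L5,L7}: {L0,L5} ∩ {L0,L7} = {L0}; idom=L0

DF derivation:
  join L3 pred L0: · stop@L0
  join L3 pred L1: L1 stop@L0
  join L3 pred L6: L6→L3 stop@L0
  join L4 pred L1: L1 stop@L0
  join L4 pred L3: L3 stop@L0
  join L5 pred L2: L2 stop@L0
  join L5 pred L3: L3 stop@L0
  join L7 pred L1: L1 stop@L0
  join L7 pred L4: L4 stop@L0
  join L7 pred L5: L5 stop@L0
  join L7 pred L6: L6→L3 stop@L0
  join L8 pred L5: L5 stop@L0
  join L8 pred L7: L7 stop@L0
  DF(L0)=∅
  DF(L1)={L3,L4,L7}
  DF(L2)={L5}
  DF(L3)={L3,L4,L5,L7}
  DF(L4)={L7}
  DF(L5)={L7,L8}
  DF(L6)={L3,L7}
  DF(L7)={L8}
  DF(L8)=∅

DF(L7) = ["L8"]

Answer: ["L8"]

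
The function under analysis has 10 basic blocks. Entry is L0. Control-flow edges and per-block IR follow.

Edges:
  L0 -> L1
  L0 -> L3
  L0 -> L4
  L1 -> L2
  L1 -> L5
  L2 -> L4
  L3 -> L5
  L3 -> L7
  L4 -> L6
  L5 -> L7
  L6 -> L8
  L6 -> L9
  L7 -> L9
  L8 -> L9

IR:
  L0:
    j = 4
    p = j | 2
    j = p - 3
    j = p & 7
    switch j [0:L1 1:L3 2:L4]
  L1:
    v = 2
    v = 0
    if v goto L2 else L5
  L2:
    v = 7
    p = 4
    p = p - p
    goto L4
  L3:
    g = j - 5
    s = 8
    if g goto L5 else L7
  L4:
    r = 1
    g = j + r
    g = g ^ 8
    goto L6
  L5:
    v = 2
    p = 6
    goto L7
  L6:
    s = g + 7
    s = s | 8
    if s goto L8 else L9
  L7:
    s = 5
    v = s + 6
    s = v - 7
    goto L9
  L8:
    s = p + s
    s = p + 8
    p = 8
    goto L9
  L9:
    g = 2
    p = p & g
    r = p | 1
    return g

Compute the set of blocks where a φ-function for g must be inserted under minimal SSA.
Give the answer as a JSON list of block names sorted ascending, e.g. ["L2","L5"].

idom tree: L1←L0 L2←L1 L3←L0 L4←L0 L5←L0 L6←L4 L7←L0 L8←L6 L9←L0
Join-block Dom:
  L4: preds {L0,L2}: {L0} ∩ {L0,L1,L2} = {L0}; idom=L0
  L5: preds {L1,L3}: {L0,L1} ∩ {L0,L3} = {L0}; idom=L0
  L7: preds {L3,L5}: {L0,L3} ∩ {L0,L5} = {L0}; idom=L0
  L9: preds {L6,L7,L8}: {L0,L4,L6} ∩ {L0,L7} ∩ {L0,L4,L6,L8} = {L0}; idom=L0

DF derivation:
  L4←L0: walk · to L0
  L4←L2: walk L2→L1 to L0
  L5←L1: walk L1 to L0
  L5←L3: walk L3 to L0
  L7←L3: walk L3 to L0
  L7←L5: walk L5 to L0
  L9←L6: walk L6→L4 to L0
  L9←L7: walk L7 to L0
  L9←L8: walk L8→L6→L4 to L0
  DF(L0)=∅
  DF(L1)={L4,L5}
  DF(L2)={L4}
  DF(L3)={L5,L7}
  DF(L4)={L9}
  DF(L5)={L7}
  DF(L6)={L9}
  DF(L7)={L9}
  DF(L8)={L9}
  DF(L9)=∅

φ for g: defs {L3,L4,L9}
  DF⁺ = {L5,L7,L9}

Answer: ["L5", "L7", "L9"]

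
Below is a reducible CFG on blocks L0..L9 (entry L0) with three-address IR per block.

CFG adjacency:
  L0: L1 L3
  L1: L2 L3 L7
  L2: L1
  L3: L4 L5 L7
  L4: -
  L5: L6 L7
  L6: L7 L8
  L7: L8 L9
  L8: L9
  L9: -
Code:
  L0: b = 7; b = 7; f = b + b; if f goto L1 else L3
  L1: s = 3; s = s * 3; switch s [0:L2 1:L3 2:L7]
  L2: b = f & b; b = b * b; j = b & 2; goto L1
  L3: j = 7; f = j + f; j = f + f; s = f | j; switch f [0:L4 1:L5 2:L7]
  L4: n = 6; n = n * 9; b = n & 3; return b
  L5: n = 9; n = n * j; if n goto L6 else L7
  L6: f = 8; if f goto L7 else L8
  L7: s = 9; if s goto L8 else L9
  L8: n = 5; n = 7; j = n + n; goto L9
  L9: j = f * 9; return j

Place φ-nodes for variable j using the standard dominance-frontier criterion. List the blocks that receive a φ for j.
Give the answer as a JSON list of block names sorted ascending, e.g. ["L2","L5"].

Answer: ["L1", "L3", "L7", "L8", "L9"]

Working:
idom tree: L1←L0 L2←L1 L3←L0 L4←L3 L5←L3 L6←L5 L7←L0 L8←L0 L9←L0
Dom at joins:
  L1: preds {L0,L2}: {L0} ∩ {L0,L1,L2} = {L0}; idom=L0
  L3: preds {L0,L1}: {L0} ∩ {L0,L1} = {L0}; idom=L0
  L7: preds {L1,L3,L5,L6}: {L0,L1} ∩ {L0,L3} ∩ {L0,L3,L5} ∩ {L0,L3,L5,L6} = {L0}; idom=L0
  L8: preds {L6,L7}: {L0,L3,L5,L6} ∩ {L0,L7} = {L0}; idom=L0
  L9: preds {L7,L8}: {L0,L7} ∩ {L0,L8} = {L0}; idom=L0

DF derivation:
  join L1 pred L0: · stop@L0
  join L1 pred L2: L2→L1 stop@L0
  join L3 pred L0: · stop@L0
  join L3 pred L1: L1 stop@L0
  join L7 pred L1: L1 stop@L0
  join L7 pred L3: L3 stop@L0
  join L7 pred L5: L5→L3 stop@L0
  join L7 pred L6: L6→L5→L3 stop@L0
  join L8 pred L6: L6→L5→L3 stop@L0
  join L8 pred L7: L7 stop@L0
  join L9 pred L7: L7 stop@L0
  join L9 pred L8: L8 stop@L0
  L0: DF=∅
  L1: DF={L1,L3,L7}
  L2: DF={L1}
  L3: DF={L7,L8}
  L4: DF=∅
  L5: DF={L7,L8}
  L6: DF={L7,L8}
  L7: DF={L8,L9}
  L8: DF={L9}
  L9: DF=∅

φ for j: defs {L2,L3,L8,L9}
  DF⁺ = {L1,L3,L7,L8,L9}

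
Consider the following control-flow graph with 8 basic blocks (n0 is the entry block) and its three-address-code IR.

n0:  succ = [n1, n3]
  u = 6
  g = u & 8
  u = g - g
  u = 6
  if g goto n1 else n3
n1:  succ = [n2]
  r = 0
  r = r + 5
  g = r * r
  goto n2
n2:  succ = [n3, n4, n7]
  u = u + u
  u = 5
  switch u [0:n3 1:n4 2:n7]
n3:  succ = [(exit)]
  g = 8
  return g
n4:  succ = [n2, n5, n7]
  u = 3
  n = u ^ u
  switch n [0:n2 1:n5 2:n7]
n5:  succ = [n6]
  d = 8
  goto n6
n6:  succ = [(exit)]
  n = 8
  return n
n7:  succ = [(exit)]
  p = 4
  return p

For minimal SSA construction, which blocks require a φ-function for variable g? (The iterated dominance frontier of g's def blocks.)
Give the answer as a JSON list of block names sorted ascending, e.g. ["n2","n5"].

Answer: ["n3"]

Analysis:
idom tree: n1←n0 n2←n1 n3←n0 n4←n2 n5←n4 n6←n5 n7←n2
Join-block Dom:
  n2: preds {n1,n4}: {n0,n1} ∩ {n0,n1,n2,n4} = {n0,n1}; idom=n1
  n3: preds {n0,n2}: {n0} ∩ {n0,n1,n2} = {n0}; idom=n0
  n7: preds {n2,n4}: {n0,n1,n2} ∩ {n0,n1,n2,n4} = {n0,n1,n2}; idom=n2

Frontier:
  join n2 pred n1: · stop@n1
  join n2 pred n4: n4→n2 stop@n1
  join n3 pred n0: · stop@n0
  join n3 pred n2: n2→n1 stop@n0
  join n7 pred n2: · stop@n2
  join n7 pred n4: n4 stop@n2
  DF(n0)=∅
  DF(n1)={n3}
  DF(n2)={n2,n3}
  DF(n3)=∅
  DF(n4)={n2,n7}
  DF(n5)=∅
  DF(n6)=∅
  DF(n7)=∅

φ for g: defs {n0,n1,n3}
  DF⁺ = {n3}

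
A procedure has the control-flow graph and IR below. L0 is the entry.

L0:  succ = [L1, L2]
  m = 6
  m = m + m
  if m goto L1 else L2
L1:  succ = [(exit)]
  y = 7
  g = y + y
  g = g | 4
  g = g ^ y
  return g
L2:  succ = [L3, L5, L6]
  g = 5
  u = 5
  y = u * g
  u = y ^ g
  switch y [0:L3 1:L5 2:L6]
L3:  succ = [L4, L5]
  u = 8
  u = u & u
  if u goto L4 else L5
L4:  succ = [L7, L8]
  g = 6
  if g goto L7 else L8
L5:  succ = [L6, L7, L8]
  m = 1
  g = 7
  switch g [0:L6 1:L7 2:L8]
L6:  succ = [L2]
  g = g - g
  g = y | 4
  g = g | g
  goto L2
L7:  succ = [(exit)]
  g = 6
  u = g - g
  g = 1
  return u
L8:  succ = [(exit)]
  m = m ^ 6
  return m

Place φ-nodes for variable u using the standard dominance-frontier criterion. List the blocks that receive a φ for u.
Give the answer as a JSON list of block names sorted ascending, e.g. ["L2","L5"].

idom tree: L1←L0 L2←L0 L3←L2 L4←L3 L5←L2 L6←L2 L7←L2 L8←L2
Dom at joins:
  L2: preds {L0,L6}: {L0} ∩ {L0,L2,L6} = {L0}; idom=L0
  L5: preds {L2,L3}: {L0,L2} ∩ {L0,L2,L3} = {L0,L2}; idom=L2
  L6: preds {L2,L5}: {L0,L2} ∩ {L0,L2,L5} = {L0,L2}; idom=L2
  L7: preds {L4,L5}: {L0,L2,L3,L4} ∩ {L0,L2,L5} = {L0,L2}; idom=L2
  L8: preds {L4,L5}: {L0,L2,L3,L4} ∩ {L0,L2,L5} = {L0,L2}; idom=L2

DF walk-up:
  L2←L0: walk · to L0
  L2←L6: walk L6→L2 to L0
  L5←L2: walk · to L2
  L5←L3: walk L3 to L2
  L6←L2: walk · to L2
  L6←L5: walk L5 to L2
  L7←L4: walk L4→L3 to L2
  L7←L5: walk L5 to L2
  L8←L4: walk L4→L3 to L2
  L8←L5: walk L5 to L2
  L0: DF=∅
  L1: DF=∅
  L2: DF={L2}
  L3: DF={L5,L7,L8}
  L4: DF={L7,L8}
  L5: DF={L6,L7,L8}
  L6: DF={L2}
  L7: DF=∅
  L8: DF=∅

φ for u: defs {L2,L3,L7}
  DF⁺ = {L2,L5,L6,L7,L8}

Answer: ["L2", "L5", "L6", "L7", "L8"]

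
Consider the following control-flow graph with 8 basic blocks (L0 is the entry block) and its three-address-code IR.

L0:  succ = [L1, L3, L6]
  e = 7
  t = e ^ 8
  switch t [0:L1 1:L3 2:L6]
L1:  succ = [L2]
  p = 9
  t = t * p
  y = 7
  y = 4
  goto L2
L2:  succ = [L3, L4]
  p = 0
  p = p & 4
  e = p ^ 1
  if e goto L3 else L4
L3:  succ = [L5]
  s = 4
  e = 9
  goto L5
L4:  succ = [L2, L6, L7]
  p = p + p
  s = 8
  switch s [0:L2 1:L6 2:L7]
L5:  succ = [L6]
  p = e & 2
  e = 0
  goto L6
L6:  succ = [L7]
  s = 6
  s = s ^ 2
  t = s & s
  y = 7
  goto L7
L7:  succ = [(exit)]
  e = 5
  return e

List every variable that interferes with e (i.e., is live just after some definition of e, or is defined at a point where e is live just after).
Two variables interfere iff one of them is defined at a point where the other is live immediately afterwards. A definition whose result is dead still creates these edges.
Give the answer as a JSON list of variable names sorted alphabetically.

Answer: ["p"]

Working:
def/use:
  L0 def {e,t} use ∅
  L1 def {p,t,y} use {t}
  L2 def {e,p} use ∅
  L3 def {e,s} use ∅
  L4 def {p,s} use {p}
  L5 def {e,p} use {e}
  L6 def {s,t,y} use ∅
  L7 def {e} use ∅

Liveness:
  L0 li=∅ lo={t}
  L1 li={t} lo=∅
  L2 li=∅ lo={p}
  L3 li=∅ lo={e}
  L4 li={p} lo=∅
  L5 li={e} lo=∅
  L6 li=∅ lo=∅
  L7 li=∅ lo=∅

Conflict graph:
  e: {p}
  p: {e,t}
  s: ∅
  t: {p}
  y: ∅

N(e) = ["p"]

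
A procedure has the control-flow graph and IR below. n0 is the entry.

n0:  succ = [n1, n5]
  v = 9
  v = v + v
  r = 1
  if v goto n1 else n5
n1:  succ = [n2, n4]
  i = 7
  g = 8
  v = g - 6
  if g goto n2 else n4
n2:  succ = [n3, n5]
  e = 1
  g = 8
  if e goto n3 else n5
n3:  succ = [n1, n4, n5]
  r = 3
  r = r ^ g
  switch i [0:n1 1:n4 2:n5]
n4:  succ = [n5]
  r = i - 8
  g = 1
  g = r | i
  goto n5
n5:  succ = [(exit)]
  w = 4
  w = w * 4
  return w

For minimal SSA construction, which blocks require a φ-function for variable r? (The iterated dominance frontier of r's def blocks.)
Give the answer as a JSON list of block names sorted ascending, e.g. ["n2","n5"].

idom tree: n1←n0 n2←n1 n3←n2 n4←n1 n5←n0
Join-block Dom:
  n1: preds {n0,n3}: {n0} ∩ {n0,n1,n2,n3} = {n0}; idom=n0
  n4: preds {n1,n3}: {n0,n1} ∩ {n0,n1,n2,n3} = {n0,n1}; idom=n1
  n5: preds {n0,n2,n3,n4}: {n0} ∩ {n0,n1,n2} ∩ {n0,n1,n2,n3} ∩ {n0,n1,n4} = {n0}; idom=n0

DF derivation:
  join n1 pred n0: · stop@n0
  join n1 pred n3: n3→n2→n1 stop@n0
  join n4 pred n1: · stop@n1
  join n4 pred n3: n3→n2 stop@n1
  join n5 pred n0: · stop@n0
  join n5 pred n2: n2→n1 stop@n0
  join n5 pred n3: n3→n2→n1 stop@n0
  join n5 pred n4: n4→n1 stop@n0
  n0: DF=∅
  n1: DF={n1,n5}
  n2: DF={n1,n4,n5}
  n3: DF={n1,n4,n5}
  n4: DF={n5}
  n5: DF=∅

φ for r: defs {n0,n3,n4}
  DF⁺ = {n1,n4,n5}

Answer: ["n1", "n4", "n5"]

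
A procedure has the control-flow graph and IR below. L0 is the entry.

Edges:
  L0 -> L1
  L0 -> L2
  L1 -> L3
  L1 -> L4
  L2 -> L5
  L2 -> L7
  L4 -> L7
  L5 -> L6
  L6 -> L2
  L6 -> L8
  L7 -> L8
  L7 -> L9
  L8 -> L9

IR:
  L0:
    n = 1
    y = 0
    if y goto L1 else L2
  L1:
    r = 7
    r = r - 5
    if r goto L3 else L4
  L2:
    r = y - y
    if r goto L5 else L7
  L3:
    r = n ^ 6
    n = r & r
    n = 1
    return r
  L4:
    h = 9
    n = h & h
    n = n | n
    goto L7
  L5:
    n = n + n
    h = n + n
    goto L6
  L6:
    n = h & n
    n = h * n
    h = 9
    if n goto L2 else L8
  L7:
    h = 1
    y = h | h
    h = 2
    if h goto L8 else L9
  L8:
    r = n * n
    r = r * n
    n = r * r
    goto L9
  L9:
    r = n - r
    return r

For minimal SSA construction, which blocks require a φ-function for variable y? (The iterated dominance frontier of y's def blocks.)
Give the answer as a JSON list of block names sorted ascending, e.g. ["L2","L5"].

idom tree: L1←L0 L2←L0 L3←L1 L4←L1 L5←L2 L6←L5 L7←L0 L8←L0 L9←L0
Dom∩ at merges:
  L2: preds {L0,L6}: {L0} ∩ {L0,L2,L5,L6} = {L0}; idom=L0
  L7: preds {L2,L4}: {L0,L2} ∩ {L0,L1,L4} = {L0}; idom=L0
  L8: preds {L6,L7}: {L0,L2,L5,L6} ∩ {L0,L7} = {L0}; idom=L0
  L9: preds {L7,L8}: {L0,L7} ∩ {L0,L8} = {L0}; idom=L0

DF derivation:
  L2←L0: walk · to L0
  L2←L6: walk L6→L5→L2 to L0
  L7←L2: walk L2 to L0
  L7←L4: walk L4→L1 to L0
  L8←L6: walk L6→L5→L2 to L0
  L8←L7: walk L7 to L0
  L9←L7: walk L7 to L0
  L9←L8: walk L8 to L0
  L0: DF=∅
  L1: DF={L7}
  L2: DF={L2,L7,L8}
  L3: DF=∅
  L4: DF={L7}
  L5: DF={L2,L8}
  L6: DF={L2,L8}
  L7: DF={L8,L9}
  L8: DF={L9}
  L9: DF=∅

φ for y: defs {L0,L7}
  DF⁺ = {L8,L9}

Answer: ["L8", "L9"]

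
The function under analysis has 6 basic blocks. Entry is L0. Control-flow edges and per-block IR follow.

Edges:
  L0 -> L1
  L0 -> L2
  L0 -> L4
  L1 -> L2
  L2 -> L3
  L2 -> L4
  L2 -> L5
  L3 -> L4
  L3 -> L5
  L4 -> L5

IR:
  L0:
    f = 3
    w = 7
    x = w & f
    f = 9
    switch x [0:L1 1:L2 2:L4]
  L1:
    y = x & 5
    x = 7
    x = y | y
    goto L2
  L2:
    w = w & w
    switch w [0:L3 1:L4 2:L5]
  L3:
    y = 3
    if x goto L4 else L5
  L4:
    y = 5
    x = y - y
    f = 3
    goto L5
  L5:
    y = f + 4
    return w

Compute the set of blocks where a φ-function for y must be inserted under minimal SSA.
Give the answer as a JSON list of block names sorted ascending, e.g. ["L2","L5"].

idom tree: L1←L0 L2←L0 L3←L2 L4←L0 L5←L0
Join-block Dom:
  L2: preds {L0,L1}: {L0} ∩ {L0,L1} = {L0}; idom=L0
  L4: preds {L0,L2,L3}: {L0} ∩ {L0,L2} ∩ {L0,L2,L3} = {L0}; idom=L0
  L5: preds {L2,L3,L4}: {L0,L2} ∩ {L0,L2,L3} ∩ {L0,L4} = {L0}; idom=L0

DF derivation:
  L2←L0: walk · to L0
  L2←L1: walk L1 to L0
  L4←L0: walk · to L0
  L4←L2: walk L2 to L0
  L4←L3: walk L3→L2 to L0
  L5←L2: walk L2 to L0
  L5←L3: walk L3→L2 to L0
  L5←L4: walk L4 to L0
  L0: DF=∅
  L1: DF={L2}
  L2: DF={L4,L5}
  L3: DF={L4,L5}
  L4: DF={L5}
  L5: DF=∅

φ for y: defs {L1,L3,L4,L5}
  DF⁺ = {L2,L4,L5}

Answer: ["L2", "L4", "L5"]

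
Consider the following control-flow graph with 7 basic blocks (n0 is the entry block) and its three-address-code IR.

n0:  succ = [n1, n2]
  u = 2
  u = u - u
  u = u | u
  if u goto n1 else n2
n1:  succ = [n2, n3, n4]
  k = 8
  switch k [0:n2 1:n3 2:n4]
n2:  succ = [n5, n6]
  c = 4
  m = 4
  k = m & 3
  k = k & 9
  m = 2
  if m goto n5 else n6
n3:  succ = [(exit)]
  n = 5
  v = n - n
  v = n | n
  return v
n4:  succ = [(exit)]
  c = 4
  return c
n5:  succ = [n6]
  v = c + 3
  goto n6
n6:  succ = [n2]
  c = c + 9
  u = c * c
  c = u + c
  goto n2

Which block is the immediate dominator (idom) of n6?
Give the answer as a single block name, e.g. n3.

idom tree: n1←n0 n2←n0 n3←n1 n4←n1 n5←n2 n6←n2
Dom∩ at merges:
  n2: preds {n0,n1,n6}: {n0} ∩ {n0,n1} ∩ {n0,n2,n6} = {n0}; idom=n0
  n6: preds {n2,n5}: {n0,n2} ∩ {n0,n2,n5} = {n0,n2}; idom=n2

idom(n6) = n2

Answer: n2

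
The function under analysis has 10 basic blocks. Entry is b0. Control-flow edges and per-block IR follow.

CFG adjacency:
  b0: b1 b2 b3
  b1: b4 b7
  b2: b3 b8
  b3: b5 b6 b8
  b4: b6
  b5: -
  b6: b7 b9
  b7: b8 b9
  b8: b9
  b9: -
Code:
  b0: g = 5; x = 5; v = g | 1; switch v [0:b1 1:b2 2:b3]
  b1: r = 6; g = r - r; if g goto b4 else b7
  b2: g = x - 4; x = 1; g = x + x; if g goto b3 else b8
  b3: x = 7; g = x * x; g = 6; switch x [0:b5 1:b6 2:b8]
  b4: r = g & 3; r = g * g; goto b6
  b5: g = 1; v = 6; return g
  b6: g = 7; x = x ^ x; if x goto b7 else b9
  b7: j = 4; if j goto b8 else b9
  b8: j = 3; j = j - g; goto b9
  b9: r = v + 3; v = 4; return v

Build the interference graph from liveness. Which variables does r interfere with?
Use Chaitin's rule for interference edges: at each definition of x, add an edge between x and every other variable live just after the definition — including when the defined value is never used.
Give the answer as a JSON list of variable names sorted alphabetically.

Answer: ["g", "v", "x"]

Working:
Block summaries:
  b0: def={g,v,x} ue=∅
  b1: def={g,r} ue=∅
  b2: def={g,x} ue={x}
  b3: def={g,x} ue=∅
  b4: def={r} ue={g}
  b5: def={g,v} ue=∅
  b6: def={g,x} ue={x}
  b7: def={j} ue=∅
  b8: def={j} ue={g}
  b9: def={r,v} ue={v}

Backward fixpoint:
  b0 li=∅ lo={v,x}
  b1 li={v,x} lo={g,v,x}
  b2 li={v,x} lo={g,v}
  b3 li={v} lo={g,v,x}
  b4 li={g,v,x} lo={v,x}
  b5 li=∅ lo=∅
  b6 li={v,x} lo={g,v}
  b7 li={g,v} lo={g,v}
  b8 li={g,v} lo={v}
  b9 li={v} lo=∅

Interference:
  g↔{j,r,v,x}
  j↔{g,v}
  r↔{g,v,x}
  v↔{g,j,r,x}
  x↔{g,r,v}

N(r) = ["g", "v", "x"]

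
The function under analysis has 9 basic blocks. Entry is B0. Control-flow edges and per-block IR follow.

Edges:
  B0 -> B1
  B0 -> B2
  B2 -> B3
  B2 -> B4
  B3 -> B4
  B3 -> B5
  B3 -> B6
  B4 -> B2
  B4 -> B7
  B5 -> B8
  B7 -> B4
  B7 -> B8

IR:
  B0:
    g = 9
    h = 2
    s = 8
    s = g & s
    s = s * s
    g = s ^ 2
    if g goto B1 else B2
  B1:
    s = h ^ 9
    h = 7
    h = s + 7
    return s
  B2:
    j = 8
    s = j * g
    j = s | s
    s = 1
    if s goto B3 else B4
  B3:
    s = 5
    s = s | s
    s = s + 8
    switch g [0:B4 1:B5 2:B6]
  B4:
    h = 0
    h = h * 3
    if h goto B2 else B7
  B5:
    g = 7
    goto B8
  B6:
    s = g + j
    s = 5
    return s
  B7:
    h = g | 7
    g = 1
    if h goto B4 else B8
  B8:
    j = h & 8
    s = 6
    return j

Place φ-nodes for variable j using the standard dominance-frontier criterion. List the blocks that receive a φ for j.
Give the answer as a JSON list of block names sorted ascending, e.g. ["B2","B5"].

idom tree: B1←B0 B2←B0 B3←B2 B4←B2 B5←B3 B6←B3 B7←B4 B8←B2
Join-block Dom:
  B2: preds {B0,B4}: {B0} ∩ {B0,B2,B4} = {B0}; idom=B0
  B4: preds {B2,B3,B7}: {B0,B2} ∩ {B0,B2,B3} ∩ {B0,B2,B4,B7} = {B0,B2}; idom=B2
  B8: preds {B5,B7}: {B0,B2,B3,B5} ∩ {B0,B2,B4,B7} = {B0,B2}; idom=B2

DF derivation:
  B2←B0: walk · to B0
  B2←B4: walk B4→B2 to B0
  B4←B2: walk · to B2
  B4←B3: walk B3 to B2
  B4←B7: walk B7→B4 to B2
  B8←B5: walk B5→B3 to B2
  B8←B7: walk B7→B4 to B2
  B0: DF=∅
  B1: DF=∅
  B2: DF={B2}
  B3: DF={B4,B8}
  B4: DF={B2,B4,B8}
  B5: DF={B8}
  B6: DF=∅
  B7: DF={B4,B8}
  B8: DF=∅

φ for j: defs {B2,B8}
  DF⁺ = {B2}

Answer: ["B2"]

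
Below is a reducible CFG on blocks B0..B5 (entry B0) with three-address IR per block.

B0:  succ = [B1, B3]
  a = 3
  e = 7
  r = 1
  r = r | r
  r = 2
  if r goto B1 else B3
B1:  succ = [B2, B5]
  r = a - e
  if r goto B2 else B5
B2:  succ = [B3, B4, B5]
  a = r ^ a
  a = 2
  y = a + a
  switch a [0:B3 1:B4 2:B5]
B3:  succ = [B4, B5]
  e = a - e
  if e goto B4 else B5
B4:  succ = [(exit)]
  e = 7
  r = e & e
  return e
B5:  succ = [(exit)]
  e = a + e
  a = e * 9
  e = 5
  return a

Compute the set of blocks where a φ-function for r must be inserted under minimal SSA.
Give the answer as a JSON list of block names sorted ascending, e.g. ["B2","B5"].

Answer: ["B3", "B4", "B5"]

Derivation:
idom tree: B1←B0 B2←B1 B3←B0 B4←B0 B5←B0
Dom at joins:
  B3: preds {B0,B2}: {B0} ∩ {B0,B1,B2} = {B0}; idom=B0
  B4: preds {B2,B3}: {B0,B1,B2} ∩ {B0,B3} = {B0}; idom=B0
  B5: preds {B1,B2,B3}: {B0,B1} ∩ {B0,B1,B2} ∩ {B0,B3} = {B0}; idom=B0

Frontier:
  B3←B0: walk · to B0
  B3←B2: walk B2→B1 to B0
  B4←B2: walk B2→B1 to B0
  B4←B3: walk B3 to B0
  B5←B1: walk B1 to B0
  B5←B2: walk B2→B1 to B0
  B5←B3: walk B3 to B0
  B0: DF=∅
  B1: DF={B3,B4,B5}
  B2: DF={B3,B4,B5}
  B3: DF={B4,B5}
  B4: DF=∅
  B5: DF=∅

φ for r: defs {B0,B1,B4}
  DF⁺ = {B3,B4,B5}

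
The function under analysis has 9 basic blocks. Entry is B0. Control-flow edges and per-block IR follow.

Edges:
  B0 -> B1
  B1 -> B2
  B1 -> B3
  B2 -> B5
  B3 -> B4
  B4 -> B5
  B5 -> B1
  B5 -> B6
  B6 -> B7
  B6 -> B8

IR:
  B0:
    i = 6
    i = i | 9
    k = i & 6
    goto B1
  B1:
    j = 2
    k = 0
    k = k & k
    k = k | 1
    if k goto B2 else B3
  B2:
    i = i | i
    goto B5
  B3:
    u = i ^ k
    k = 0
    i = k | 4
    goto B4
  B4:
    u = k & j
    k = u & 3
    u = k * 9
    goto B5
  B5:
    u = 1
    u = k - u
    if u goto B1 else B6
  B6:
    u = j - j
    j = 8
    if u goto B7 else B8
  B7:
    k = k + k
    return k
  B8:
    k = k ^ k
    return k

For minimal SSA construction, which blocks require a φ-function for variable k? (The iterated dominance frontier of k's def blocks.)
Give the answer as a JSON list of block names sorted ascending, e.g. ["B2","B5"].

idom tree: B1←B0 B2←B1 B3←B1 B4←B3 B5←B1 B6←B5 B7←B6 B8←B6
Join-block Dom:
  B1: preds {B0,B5}: {B0} ∩ {B0,B1,B5} = {B0}; idom=B0
  B5: preds {B2,B4}: {B0,B1,B2} ∩ {B0,B1,B3,B4} = {B0,B1}; idom=B1

Frontier:
  B1←B0: walk · to B0
  B1←B5: walk B5→B1 to B0
  B5←B2: walk B2 to B1
  B5←B4: walk B4→B3 to B1
  DF(B0)=∅
  DF(B1)={B1}
  DF(B2)={B5}
  DF(B3)={B5}
  DF(B4)={B5}
  DF(B5)={B1}
  DF(B6)=∅
  DF(B7)=∅
  DF(B8)=∅

φ for k: defs {B0,B1,B3,B4,B7,B8}
  DF⁺ = {B1,B5}

Answer: ["B1", "B5"]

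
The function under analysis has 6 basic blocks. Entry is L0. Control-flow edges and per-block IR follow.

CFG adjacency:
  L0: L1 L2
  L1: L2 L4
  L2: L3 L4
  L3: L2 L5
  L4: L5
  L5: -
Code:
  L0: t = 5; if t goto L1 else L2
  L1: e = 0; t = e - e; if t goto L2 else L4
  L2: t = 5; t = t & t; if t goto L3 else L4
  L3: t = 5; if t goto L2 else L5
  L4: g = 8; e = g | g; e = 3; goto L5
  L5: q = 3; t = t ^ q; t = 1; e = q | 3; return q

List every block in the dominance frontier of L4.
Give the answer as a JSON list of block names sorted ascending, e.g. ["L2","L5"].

Answer: ["L5"]

Analysis:
idom tree: L1←L0 L2←L0 L3←L2 L4←L0 L5←L0
Dom at joins:
  L2: preds {L0,L1,L3}: {L0} ∩ {L0,L1} ∩ {L0,L2,L3} = {L0}; idom=L0
  L4: preds {L1,L2}: {L0,L1} ∩ {L0,L2} = {L0}; idom=L0
  L5: preds {L3,L4}: {L0,L2,L3} ∩ {L0,L4} = {L0}; idom=L0

Frontier:
  join L2 pred L0: · stop@L0
  join L2 pred L1: L1 stop@L0
  join L2 pred L3: L3→L2 stop@L0
  join L4 pred L1: L1 stop@L0
  join L4 pred L2: L2 stop@L0
  join L5 pred L3: L3→L2 stop@L0
  join L5 pred L4: L4 stop@L0
  DF(L0)=∅
  DF(L1)={L2,L4}
  DF(L2)={L2,L4,L5}
  DF(L3)={L2,L5}
  DF(L4)={L5}
  DF(L5)=∅

DF(L4) = ["L5"]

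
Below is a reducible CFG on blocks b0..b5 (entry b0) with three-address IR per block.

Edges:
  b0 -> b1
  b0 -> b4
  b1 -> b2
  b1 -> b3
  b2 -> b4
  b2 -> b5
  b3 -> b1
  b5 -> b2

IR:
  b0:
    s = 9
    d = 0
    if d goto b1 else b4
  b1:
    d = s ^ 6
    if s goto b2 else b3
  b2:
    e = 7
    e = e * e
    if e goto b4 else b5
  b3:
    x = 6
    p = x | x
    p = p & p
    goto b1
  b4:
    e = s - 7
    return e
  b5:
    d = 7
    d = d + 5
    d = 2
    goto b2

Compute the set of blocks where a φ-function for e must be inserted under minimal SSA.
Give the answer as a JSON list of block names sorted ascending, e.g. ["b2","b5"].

Answer: ["b2", "b4"]

Working:
idom tree: b1←b0 b2←b1 b3←b1 b4←b0 b5←b2
Dom∩ at merges:
  b1: preds {b0,b3}: {b0} ∩ {b0,b1,b3} = {b0}; idom=b0
  b2: preds {b1,b5}: {b0,b1} ∩ {b0,b1,b2,b5} = {b0,b1}; idom=b1
  b4: preds {b0,b2}: {b0} ∩ {b0,b1,b2} = {b0}; idom=b0

DF walk-up:
  join b1 pred b0: · stop@b0
  join b1 pred b3: b3→b1 stop@b0
  join b2 pred b1: · stop@b1
  join b2 pred b5: b5→b2 stop@b1
  join b4 pred b0: · stop@b0
  join b4 pred b2: b2→b1 stop@b0
  b0: DF=∅
  b1: DF={b1,b4}
  b2: DF={b2,b4}
  b3: DF={b1}
  b4: DF=∅
  b5: DF={b2}

φ for e: defs {b2,b4}
  DF⁺ = {b2,b4}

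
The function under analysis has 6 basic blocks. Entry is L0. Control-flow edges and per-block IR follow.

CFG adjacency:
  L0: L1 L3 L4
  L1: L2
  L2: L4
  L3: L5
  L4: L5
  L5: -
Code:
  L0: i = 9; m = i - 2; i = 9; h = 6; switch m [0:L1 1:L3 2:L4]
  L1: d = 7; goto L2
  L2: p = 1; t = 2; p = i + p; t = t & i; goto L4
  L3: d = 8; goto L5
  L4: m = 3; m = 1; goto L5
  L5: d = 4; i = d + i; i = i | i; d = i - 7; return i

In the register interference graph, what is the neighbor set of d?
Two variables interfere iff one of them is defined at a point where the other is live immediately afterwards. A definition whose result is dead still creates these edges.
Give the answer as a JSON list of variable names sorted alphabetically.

Answer: ["i"]

Analysis:
Block summaries:
  L0: def={h,i,m} ue=∅
  L1: def={d} ue=∅
  L2: def={p,t} ue={i}
  L3: def={d} ue=∅
  L4: def={m} ue=∅
  L5: def={d,i} ue={i}

Backward fixpoint:
  L0: in=∅ out={i}
  L1: in={i} out={i}
  L2: in={i} out={i}
  L3: in={i} out={i}
  L4: in={i} out={i}
  L5: in={i} out=∅

Interference:
  d — {i}
  h — {i,m}
  i — {d,h,m,p,t}
  m — {h,i}
  p — {i,t}
  t — {i,p}

N(d) = ["i"]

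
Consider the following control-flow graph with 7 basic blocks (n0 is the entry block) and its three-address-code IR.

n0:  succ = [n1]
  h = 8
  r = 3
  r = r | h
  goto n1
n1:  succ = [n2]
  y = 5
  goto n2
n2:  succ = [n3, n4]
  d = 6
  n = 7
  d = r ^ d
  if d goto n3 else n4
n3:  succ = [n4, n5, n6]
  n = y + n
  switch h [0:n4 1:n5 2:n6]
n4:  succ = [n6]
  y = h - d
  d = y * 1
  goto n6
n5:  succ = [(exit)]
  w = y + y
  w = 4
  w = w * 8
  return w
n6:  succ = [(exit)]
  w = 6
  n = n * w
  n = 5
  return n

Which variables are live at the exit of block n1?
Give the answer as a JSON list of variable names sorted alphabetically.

Answer: ["h", "r", "y"]

Analysis:
Per-block:
  n0: def={h,r} ue=∅
  n1: def={y} ue=∅
  n2: def={d,n} ue={r}
  n3: def={n} ue={h,n,y}
  n4: def={d,y} ue={d,h}
  n5: def={w} ue={y}
  n6: def={n,w} ue={n}

Backward fixpoint:
  n0 li=∅ lo={h,r}
  n1 li={h,r} lo={h,r,y}
  n2 li={h,r,y} lo={d,h,n,y}
  n3 li={d,h,n,y} lo={d,h,n,y}
  n4 li={d,h,n} lo={n}
  n5 li={y} lo=∅
  n6 li={n} lo=∅

live-out(n1) = ["h", "r", "y"]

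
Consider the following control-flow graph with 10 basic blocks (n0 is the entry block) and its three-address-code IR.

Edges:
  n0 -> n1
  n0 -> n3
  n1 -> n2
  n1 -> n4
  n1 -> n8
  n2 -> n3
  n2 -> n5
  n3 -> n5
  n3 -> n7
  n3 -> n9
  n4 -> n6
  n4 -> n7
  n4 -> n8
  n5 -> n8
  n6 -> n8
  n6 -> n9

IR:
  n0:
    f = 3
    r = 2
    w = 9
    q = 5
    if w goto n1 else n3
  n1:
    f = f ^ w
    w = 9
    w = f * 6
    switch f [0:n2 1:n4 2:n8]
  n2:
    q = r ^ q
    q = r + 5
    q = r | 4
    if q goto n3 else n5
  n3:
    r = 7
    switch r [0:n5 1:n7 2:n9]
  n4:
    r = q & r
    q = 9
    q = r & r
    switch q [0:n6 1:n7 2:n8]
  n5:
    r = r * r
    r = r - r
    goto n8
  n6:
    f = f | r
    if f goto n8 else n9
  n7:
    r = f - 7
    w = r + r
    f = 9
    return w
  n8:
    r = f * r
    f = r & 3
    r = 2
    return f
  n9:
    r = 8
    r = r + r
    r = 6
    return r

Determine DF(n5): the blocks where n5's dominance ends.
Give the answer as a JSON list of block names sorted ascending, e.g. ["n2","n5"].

idom tree: n1←n0 n2←n1 n3←n0 n4←n1 n5←n0 n6←n4 n7←n0 n8←n0 n9←n0
Dom∩ at merges:
  n3: preds {n0,n2}: {n0} ∩ {n0,n1,n2} = {n0}; idom=n0
  n5: preds {n2,n3}: {n0,n1,n2} ∩ {n0,n3} = {n0}; idom=n0
  n7: preds {n3,n4}: {n0,n3} ∩ {n0,n1,n4} = {n0}; idom=n0
  n8: preds {n1,n4,n5,n6}: {n0,n1} ∩ {n0,n1,n4} ∩ {n0,n5} ∩ {n0,n1,n4,n6} = {n0}; idom=n0
  n9: preds {n3,n6}: {n0,n3} ∩ {n0,n1,n4,n6} = {n0}; idom=n0

Frontier:
  n3←n0: walk · to n0
  n3←n2: walk n2→n1 to n0
  n5←n2: walk n2→n1 to n0
  n5←n3: walk n3 to n0
  n7←n3: walk n3 to n0
  n7←n4: walk n4→n1 to n0
  n8←n1: walk n1 to n0
  n8←n4: walk n4→n1 to n0
  n8←n5: walk n5 to n0
  n8←n6: walk n6→n4→n1 to n0
  n9←n3: walk n3 to n0
  n9←n6: walk n6→n4→n1 to n0
  n0: DF=∅
  n1: DF={n3,n5,n7,n8,n9}
  n2: DF={n3,n5}
  n3: DF={n5,n7,n9}
  n4: DF={n7,n8,n9}
  n5: DF={n8}
  n6: DF={n8,n9}
  n7: DF=∅
  n8: DF=∅
  n9: DF=∅

DF(n5) = ["n8"]

Answer: ["n8"]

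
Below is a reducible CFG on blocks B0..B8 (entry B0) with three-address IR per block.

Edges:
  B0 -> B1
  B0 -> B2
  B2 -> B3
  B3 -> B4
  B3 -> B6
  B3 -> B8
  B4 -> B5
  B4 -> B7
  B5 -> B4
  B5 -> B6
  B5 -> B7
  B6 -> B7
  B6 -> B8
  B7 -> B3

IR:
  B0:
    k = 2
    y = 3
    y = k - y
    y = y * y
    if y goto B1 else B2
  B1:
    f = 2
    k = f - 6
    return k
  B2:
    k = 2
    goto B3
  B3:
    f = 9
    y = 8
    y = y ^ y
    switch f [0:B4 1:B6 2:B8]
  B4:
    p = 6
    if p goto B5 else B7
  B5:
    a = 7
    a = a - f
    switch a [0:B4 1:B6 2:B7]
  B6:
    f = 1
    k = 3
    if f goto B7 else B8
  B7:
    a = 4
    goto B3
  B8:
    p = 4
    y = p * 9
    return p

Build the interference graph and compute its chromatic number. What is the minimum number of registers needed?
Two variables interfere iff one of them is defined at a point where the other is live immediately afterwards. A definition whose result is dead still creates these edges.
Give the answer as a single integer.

Block summaries:
  B0 def {k,y} use ∅
  B1 def {f,k} use ∅
  B2 def {k} use ∅
  B3 def {f,y} use ∅
  B4 def {p} use ∅
  B5 def {a} use {f}
  B6 def {f,k} use ∅
  B7 def {a} use ∅
  B8 def {p,y} use ∅

Live sets:
  live B0: ∅→∅
  live B1: ∅→∅
  live B2: ∅→∅
  live B3: ∅→{f}
  live B4: {f}→{f}
  live B5: {f}→{f}
  live B6: ∅→∅
  live B7: ∅→∅
  live B8: ∅→∅

Interference:
  a: {f}
  f: {a,k,p,y}
  k: {f,y}
  p: {f,y}
  y: {f,k,p}

Registers:
  lower bound: {f,k,y} mutually conflict ⇒ χ ≥ 3
  3-colouring: R0={f}  R1={a,y}  R2={k,p}
  χ = 3

Answer: 3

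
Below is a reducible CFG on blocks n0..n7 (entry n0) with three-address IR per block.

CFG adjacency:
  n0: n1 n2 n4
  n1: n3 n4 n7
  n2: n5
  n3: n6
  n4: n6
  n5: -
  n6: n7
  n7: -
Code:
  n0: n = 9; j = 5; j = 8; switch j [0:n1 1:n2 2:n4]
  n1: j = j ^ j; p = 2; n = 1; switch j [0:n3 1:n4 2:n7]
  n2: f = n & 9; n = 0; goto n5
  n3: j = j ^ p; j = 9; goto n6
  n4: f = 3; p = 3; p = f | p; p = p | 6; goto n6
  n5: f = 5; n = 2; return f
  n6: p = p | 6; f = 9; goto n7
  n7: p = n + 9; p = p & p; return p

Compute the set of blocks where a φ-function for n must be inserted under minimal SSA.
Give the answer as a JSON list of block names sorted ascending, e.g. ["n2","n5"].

idom tree: n1←n0 n2←n0 n3←n1 n4←n0 n5←n2 n6←n0 n7←n0
Join-block Dom:
  n4: preds {n0,n1}: {n0} ∩ {n0,n1} = {n0}; idom=n0
  n6: preds {n3,n4}: {n0,n1,n3} ∩ {n0,n4} = {n0}; idom=n0
  n7: preds {n1,n6}: {n0,n1} ∩ {n0,n6} = {n0}; idom=n0

Frontier:
  join n4 pred n0: · stop@n0
  join n4 pred n1: n1 stop@n0
  join n6 pred n3: n3→n1 stop@n0
  join n6 pred n4: n4 stop@n0
  join n7 pred n1: n1 stop@n0
  join n7 pred n6: n6 stop@n0
  n0: DF=∅
  n1: DF={n4,n6,n7}
  n2: DF=∅
  n3: DF={n6}
  n4: DF={n6}
  n5: DF=∅
  n6: DF={n7}
  n7: DF=∅

φ for n: defs {n0,n1,n2,n5}
  DF⁺ = {n4,n6,n7}

Answer: ["n4", "n6", "n7"]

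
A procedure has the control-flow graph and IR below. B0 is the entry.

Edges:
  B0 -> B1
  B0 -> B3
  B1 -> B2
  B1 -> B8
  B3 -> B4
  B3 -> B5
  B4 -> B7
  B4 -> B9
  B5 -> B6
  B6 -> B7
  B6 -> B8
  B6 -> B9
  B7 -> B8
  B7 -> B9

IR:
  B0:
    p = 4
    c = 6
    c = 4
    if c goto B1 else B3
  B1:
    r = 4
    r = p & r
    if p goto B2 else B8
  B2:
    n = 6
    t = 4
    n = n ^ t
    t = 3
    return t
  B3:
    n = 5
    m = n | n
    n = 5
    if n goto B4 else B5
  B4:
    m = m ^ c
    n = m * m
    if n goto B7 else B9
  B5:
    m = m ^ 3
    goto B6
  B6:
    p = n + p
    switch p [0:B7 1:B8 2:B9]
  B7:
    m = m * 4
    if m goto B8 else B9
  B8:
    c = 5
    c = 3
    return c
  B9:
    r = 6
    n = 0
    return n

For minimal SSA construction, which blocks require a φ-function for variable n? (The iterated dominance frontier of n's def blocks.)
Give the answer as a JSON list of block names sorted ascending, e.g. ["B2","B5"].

Answer: ["B7", "B8", "B9"]

Derivation:
idom tree: B1←B0 B2←B1 B3←B0 B4←B3 B5←B3 B6←B5 B7←B3 B8←B0 B9←B3
Dom∩ at merges:
  B7: preds {B4,B6}: {B0,B3,B4} ∩ {B0,B3,B5,B6} = {B0,B3}; idom=B3
  B8: preds {B1,B6,B7}: {B0,B1} ∩ {B0,B3,B5,B6} ∩ {B0,B3,B7} = {B0}; idom=B0
  B9: preds {B4,B6,B7}: {B0,B3,B4} ∩ {B0,B3,B5,B6} ∩ {B0,B3,B7} = {B0,B3}; idom=B3

DF derivation:
  B7←B4: walk B4 to B3
  B7←B6: walk B6→B5 to B3
  B8←B1: walk B1 to B0
  B8←B6: walk B6→B5→B3 to B0
  B8←B7: walk B7→B3 to B0
  B9←B4: walk B4 to B3
  B9←B6: walk B6→B5 to B3
  B9←B7: walk B7 to B3
  B0: DF=∅
  B1: DF={B8}
  B2: DF=∅
  B3: DF={B8}
  B4: DF={B7,B9}
  B5: DF={B7,B8,B9}
  B6: DF={B7,B8,B9}
  B7: DF={B8,B9}
  B8: DF=∅
  B9: DF=∅

φ for n: defs {B2,B3,B4,B9}
  DF⁺ = {B7,B8,B9}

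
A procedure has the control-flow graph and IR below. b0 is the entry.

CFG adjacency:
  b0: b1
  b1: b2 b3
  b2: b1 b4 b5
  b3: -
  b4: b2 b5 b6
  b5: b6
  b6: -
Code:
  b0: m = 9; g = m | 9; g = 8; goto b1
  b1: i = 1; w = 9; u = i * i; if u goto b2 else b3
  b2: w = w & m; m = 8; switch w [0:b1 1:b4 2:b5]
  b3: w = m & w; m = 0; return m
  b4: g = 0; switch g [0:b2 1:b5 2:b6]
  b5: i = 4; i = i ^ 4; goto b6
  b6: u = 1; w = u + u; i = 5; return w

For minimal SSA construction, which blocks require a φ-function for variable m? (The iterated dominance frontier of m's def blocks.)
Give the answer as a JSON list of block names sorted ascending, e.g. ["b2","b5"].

Answer: ["b1", "b2"]

Derivation:
idom tree: b1←b0 b2←b1 b3←b1 b4←b2 b5←b2 b6←b2
Dom∩ at merges:
  b1: preds {b0,b2}: {b0} ∩ {b0,b1,b2} = {b0}; idom=b0
  b2: preds {b1,b4}: {b0,b1} ∩ {b0,b1,b2,b4} = {b0,b1}; idom=b1
  b5: preds {b2,b4}: {b0,b1,b2} ∩ {b0,b1,b2,b4} = {b0,b1,b2}; idom=b2
  b6: preds {b4,b5}: {b0,b1,b2,b4} ∩ {b0,b1,b2,b5} = {b0,b1,b2}; idom=b2

Frontier:
  join b1 pred b0: · stop@b0
  join b1 pred b2: b2→b1 stop@b0
  join b2 pred b1: · stop@b1
  join b2 pred b4: b4→b2 stop@b1
  join b5 pred b2: · stop@b2
  join b5 pred b4: b4 stop@b2
  join b6 pred b4: b4 stop@b2
  join b6 pred b5: b5 stop@b2
  b0 → ∅
  b1 → {b1}
  b2 → {b1,b2}
  b3 → ∅
  b4 → {b2,b5,b6}
  b5 → {b6}
  b6 → ∅

φ for m: defs {b0,b2,b3}
  DF⁺ = {b1,b2}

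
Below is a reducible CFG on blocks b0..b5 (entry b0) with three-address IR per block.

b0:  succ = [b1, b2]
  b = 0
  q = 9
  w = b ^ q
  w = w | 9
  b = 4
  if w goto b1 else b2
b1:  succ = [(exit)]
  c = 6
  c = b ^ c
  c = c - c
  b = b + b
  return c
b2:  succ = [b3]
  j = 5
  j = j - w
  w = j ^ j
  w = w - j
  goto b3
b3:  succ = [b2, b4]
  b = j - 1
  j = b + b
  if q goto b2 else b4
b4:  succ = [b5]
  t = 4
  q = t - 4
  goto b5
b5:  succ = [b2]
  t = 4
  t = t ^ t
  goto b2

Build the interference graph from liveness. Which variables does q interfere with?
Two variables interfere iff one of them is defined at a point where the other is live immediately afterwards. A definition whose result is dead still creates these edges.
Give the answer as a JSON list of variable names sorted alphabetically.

Answer: ["b", "j", "t", "w"]

Working:
Per-block:
  b0: {b,q,w} / ∅
  b1: {b,c} / {b}
  b2: {j,w} / {w}
  b3: {b,j} / {j,q}
  b4: {q,t} / ∅
  b5: {t} / ∅

Backward fixpoint:
  live b0: ∅→{b,q,w}
  live b1: {b}→∅
  live b2: {q,w}→{j,q,w}
  live b3: {j,q,w}→{q,w}
  live b4: {w}→{q,w}
  live b5: {q,w}→{q,w}

Interference:
  b: {c,q,w}
  c: {b}
  j: {q,w}
  q: {b,j,t,w}
  t: {q,w}
  w: {b,j,q,t}

N(q) = ["b", "j", "t", "w"]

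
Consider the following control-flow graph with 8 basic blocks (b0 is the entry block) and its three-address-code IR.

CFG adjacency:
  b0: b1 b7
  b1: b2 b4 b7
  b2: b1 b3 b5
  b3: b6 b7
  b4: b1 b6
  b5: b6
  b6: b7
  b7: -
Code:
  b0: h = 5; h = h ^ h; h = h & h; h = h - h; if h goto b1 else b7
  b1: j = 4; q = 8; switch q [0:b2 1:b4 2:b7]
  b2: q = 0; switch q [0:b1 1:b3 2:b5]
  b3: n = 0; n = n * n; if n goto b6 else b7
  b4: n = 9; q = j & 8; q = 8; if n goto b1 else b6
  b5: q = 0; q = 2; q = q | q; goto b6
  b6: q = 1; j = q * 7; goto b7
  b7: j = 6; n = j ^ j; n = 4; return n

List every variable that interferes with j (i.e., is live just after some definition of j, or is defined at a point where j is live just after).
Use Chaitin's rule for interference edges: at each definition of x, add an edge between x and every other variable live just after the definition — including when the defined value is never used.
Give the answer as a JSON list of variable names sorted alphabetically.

Per-block:
  b0: def={h} ue=∅
  b1: def={j,q} ue=∅
  b2: def={q} ue=∅
  b3: def={n} ue=∅
  b4: def={n,q} ue={j}
  b5: def={q} ue=∅
  b6: def={j,q} ue=∅
  b7: def={j,n} ue=∅

Backward fixpoint:
  b0: in=∅ out=∅
  b1: in=∅ out={j}
  b2: in=∅ out=∅
  b3: in=∅ out=∅
  b4: in={j} out=∅
  b5: in=∅ out=∅
  b6: in=∅ out=∅
  b7: in=∅ out=∅

Interference:
  h: ∅
  j: {n,q}
  n: {j,q}
  q: {j,n}

N(j) = ["n", "q"]

Answer: ["n", "q"]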